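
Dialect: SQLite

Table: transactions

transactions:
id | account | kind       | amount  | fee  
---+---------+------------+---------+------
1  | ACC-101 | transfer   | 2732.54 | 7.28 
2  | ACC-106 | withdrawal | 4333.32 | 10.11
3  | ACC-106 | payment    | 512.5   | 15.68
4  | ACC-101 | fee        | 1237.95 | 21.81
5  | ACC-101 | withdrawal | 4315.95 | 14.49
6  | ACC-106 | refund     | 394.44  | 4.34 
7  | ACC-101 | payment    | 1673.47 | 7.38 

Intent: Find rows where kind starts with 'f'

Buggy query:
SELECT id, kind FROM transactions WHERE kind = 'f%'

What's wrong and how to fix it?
Bug: '=' compares the literal string including the % character; pattern matching needs LIKE

Fix: Use LIKE for wildcard pattern matching

Corrected query:
SELECT id, kind FROM transactions WHERE kind LIKE 'f%'

Result:
id | kind
---+-----
4  | fee 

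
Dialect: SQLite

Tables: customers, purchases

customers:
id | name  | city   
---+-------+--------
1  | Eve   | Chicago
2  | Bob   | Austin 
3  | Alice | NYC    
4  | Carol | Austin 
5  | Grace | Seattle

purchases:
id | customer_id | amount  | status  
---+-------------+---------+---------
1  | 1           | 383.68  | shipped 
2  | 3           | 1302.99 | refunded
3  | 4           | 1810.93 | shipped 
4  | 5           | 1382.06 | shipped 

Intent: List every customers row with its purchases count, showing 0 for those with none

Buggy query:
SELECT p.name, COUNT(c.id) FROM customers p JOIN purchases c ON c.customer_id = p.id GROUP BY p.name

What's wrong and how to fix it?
Bug: An inner join excludes parents with zero children

Fix: Switch to LEFT JOIN to retain unmatched parent rows

Corrected query:
SELECT p.name, COUNT(c.id) FROM customers p LEFT JOIN purchases c ON c.customer_id = p.id GROUP BY p.name

Result:
name  | COUNT(c.id)
------+------------
Alice | 1          
Bob   | 0          
Carol | 1          
Eve   | 1          
Grace | 1          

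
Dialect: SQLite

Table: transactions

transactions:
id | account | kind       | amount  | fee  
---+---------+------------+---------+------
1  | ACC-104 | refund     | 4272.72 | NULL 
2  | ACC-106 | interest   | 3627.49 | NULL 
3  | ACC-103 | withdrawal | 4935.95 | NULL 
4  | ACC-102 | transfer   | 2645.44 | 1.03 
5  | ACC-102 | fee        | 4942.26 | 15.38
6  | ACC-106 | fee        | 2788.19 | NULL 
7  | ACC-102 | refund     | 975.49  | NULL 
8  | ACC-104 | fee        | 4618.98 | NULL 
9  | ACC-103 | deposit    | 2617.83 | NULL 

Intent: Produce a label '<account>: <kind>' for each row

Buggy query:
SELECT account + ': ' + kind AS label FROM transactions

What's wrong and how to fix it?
Bug: SQLite uses || for string concatenation; + coerces text to numbers (yielding 0)

Fix: Use the || operator for string concatenation

Corrected query:
SELECT account || ': ' || kind AS label FROM transactions

Result:
label              
-------------------
ACC-104: refund    
ACC-106: interest  
ACC-103: withdrawal
ACC-102: transfer  
ACC-102: fee       
ACC-106: fee       
ACC-102: refund    
ACC-104: fee       
ACC-103: deposit   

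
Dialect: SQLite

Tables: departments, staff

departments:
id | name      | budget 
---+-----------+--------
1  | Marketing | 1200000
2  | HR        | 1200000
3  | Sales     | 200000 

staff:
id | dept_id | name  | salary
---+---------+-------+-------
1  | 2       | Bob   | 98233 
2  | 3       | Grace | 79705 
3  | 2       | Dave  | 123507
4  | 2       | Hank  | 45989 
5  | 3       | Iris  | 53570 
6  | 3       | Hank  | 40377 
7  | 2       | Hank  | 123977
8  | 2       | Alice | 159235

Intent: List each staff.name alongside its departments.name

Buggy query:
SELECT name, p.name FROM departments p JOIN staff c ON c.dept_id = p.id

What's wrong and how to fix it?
Bug: 'name' exists in both joined tables, so the database can't tell which one is meant

Fix: Qualify the column with its table alias (c.name)

Corrected query:
SELECT c.name, p.name FROM departments p JOIN staff c ON c.dept_id = p.id

Result:
name  | name 
------+------
Bob   | HR   
Grace | Sales
Dave  | HR   
Hank  | HR   
Iris  | Sales
Hank  | Sales
Hank  | HR   
Alice | HR   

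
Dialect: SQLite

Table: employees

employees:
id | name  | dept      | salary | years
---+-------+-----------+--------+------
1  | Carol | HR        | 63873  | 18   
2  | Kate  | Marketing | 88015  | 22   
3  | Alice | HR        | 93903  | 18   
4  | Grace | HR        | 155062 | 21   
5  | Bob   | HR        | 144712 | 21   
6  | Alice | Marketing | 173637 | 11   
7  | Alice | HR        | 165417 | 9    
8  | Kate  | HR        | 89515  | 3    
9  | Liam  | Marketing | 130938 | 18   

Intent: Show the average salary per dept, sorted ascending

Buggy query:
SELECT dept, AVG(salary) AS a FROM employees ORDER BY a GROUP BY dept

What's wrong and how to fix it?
Bug: ORDER BY appears before GROUP BY; SQL clause order requires GROUP BY first

Fix: Reorder: SELECT … FROM … GROUP BY … ORDER BY …

Corrected query:
SELECT dept, AVG(salary) AS a FROM employees GROUP BY dept ORDER BY a

Result:
dept      | a            
----------+--------------
HR        | 118747       
Marketing | 130863.333333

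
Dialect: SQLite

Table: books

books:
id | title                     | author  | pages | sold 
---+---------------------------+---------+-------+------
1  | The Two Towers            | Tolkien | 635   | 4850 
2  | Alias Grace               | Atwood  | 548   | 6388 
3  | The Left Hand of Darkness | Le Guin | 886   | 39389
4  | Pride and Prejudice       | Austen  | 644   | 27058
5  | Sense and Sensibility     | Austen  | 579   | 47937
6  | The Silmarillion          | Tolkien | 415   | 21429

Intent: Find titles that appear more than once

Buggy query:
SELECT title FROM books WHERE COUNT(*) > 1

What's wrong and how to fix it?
Bug: WHERE can't reference COUNT(*); aggregates are computed after WHERE

Fix: Group first, then use HAVING for the count condition

Corrected query:
SELECT title FROM books GROUP BY title HAVING COUNT(*) > 1

Result:
(no rows)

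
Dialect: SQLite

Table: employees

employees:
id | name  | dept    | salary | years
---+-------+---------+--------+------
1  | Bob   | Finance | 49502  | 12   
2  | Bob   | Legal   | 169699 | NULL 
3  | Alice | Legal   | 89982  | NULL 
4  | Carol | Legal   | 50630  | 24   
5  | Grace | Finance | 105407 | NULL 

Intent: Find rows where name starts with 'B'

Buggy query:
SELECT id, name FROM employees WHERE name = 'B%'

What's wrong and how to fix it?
Bug: Wildcards only work with LIKE; '=' treats '%' as a literal character

Fix: Use LIKE for wildcard pattern matching

Corrected query:
SELECT id, name FROM employees WHERE name LIKE 'B%'

Result:
id | name
---+-----
1  | Bob 
2  | Bob 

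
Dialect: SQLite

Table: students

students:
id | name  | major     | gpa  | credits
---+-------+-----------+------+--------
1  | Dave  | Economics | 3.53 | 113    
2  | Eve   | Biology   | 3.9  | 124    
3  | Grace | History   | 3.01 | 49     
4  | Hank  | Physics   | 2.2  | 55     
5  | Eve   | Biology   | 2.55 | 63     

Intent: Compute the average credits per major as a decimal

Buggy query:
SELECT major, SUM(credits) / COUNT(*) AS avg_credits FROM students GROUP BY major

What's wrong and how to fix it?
Bug: Both operands are integers, so '/' performs integer division and truncates

Fix: Cast one side to REAL so the division keeps the fractional part

Corrected query:
SELECT major, SUM(credits) * 1.0 / COUNT(*) AS avg_credits FROM students GROUP BY major

Result:
major     | avg_credits
----------+------------
Biology   | 93.5       
Economics | 113        
History   | 49         
Physics   | 55         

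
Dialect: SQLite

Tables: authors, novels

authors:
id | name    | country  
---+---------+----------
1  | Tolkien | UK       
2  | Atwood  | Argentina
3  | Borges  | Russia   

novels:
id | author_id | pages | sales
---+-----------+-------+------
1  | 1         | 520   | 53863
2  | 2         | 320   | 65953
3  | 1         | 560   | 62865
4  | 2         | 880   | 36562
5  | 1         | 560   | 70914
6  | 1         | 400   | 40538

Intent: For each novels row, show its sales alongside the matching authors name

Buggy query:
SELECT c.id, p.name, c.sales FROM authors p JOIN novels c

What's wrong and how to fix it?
Bug: JOIN with no ON clause produces a cartesian product; every novels row pairs with every authors row

Fix: Add ON c.author_id = p.id to the JOIN

Corrected query:
SELECT c.id, p.name, c.sales FROM authors p JOIN novels c ON c.author_id = p.id

Result:
id | name    | sales
---+---------+------
1  | Tolkien | 53863
2  | Atwood  | 65953
3  | Tolkien | 62865
4  | Atwood  | 36562
5  | Tolkien | 70914
6  | Tolkien | 40538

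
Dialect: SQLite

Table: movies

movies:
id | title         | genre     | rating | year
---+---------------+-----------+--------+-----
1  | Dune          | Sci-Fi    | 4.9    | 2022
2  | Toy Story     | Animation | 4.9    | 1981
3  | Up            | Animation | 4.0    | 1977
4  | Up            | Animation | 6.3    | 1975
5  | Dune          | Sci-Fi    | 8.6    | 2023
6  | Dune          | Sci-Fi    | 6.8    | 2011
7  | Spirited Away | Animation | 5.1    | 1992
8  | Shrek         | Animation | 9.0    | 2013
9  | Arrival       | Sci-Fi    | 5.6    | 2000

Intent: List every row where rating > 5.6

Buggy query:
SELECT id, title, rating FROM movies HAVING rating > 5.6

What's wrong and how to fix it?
Bug: HAVING filters the output of aggregation, but this query has no GROUP BY and no aggregate functions, so SQLite rejects it (HAVING clause on a non-aggregate query); the condition here is per row

Fix: Use WHERE for row-level filtering

Corrected query:
SELECT id, title, rating FROM movies WHERE rating > 5.6

Result:
id | title | rating
---+-------+-------
4  | Up    | 6.3   
5  | Dune  | 8.6   
6  | Dune  | 6.8   
8  | Shrek | 9     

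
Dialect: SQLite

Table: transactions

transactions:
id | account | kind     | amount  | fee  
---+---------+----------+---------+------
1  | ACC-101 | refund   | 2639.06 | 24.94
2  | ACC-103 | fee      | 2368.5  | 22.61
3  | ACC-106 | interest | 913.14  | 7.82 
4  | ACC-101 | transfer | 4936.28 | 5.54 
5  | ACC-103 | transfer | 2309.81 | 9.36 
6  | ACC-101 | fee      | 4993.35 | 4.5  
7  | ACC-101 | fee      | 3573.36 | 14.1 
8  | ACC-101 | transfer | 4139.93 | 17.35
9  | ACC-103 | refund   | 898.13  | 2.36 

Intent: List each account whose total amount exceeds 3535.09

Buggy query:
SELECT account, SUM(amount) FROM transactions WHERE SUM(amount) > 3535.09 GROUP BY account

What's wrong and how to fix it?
Bug: SUM(amount) is an aggregate, but WHERE filters rows before aggregation

Fix: Move the aggregate condition to a HAVING clause

Corrected query:
SELECT account, SUM(amount) FROM transactions GROUP BY account HAVING SUM(amount) > 3535.09

Result:
account | SUM(amount)
--------+------------
ACC-101 | 20281.98   
ACC-103 | 5576.44    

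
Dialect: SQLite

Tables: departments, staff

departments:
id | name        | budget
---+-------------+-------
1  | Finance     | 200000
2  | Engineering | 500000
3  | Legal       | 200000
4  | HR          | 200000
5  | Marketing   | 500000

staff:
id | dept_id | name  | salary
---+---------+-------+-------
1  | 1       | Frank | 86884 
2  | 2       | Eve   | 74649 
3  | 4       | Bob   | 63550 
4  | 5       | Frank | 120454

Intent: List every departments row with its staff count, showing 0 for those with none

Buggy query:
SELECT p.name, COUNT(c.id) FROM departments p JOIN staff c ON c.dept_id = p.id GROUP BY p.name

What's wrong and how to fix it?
Bug: An inner join excludes parents with zero children

Fix: Use LEFT JOIN so parents without children still appear (COUNT(c.id) gives 0)

Corrected query:
SELECT p.name, COUNT(c.id) FROM departments p LEFT JOIN staff c ON c.dept_id = p.id GROUP BY p.name

Result:
name        | COUNT(c.id)
------------+------------
Engineering | 1          
Finance     | 1          
HR          | 1          
Legal       | 0          
Marketing   | 1          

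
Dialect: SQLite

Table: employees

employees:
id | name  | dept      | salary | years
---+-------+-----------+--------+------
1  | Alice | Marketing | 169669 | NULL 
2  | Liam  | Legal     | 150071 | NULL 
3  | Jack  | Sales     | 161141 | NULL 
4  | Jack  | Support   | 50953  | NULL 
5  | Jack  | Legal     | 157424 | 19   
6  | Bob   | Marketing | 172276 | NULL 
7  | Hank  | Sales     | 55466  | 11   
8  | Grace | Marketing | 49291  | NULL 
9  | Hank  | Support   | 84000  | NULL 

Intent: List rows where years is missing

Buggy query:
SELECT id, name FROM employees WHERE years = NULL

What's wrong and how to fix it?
Bug: Comparing to NULL with '=' never matches; NULL = NULL is unknown, not true

Fix: Use IS NULL to test for NULL

Corrected query:
SELECT id, name FROM employees WHERE years IS NULL

Result:
id | name 
---+------
1  | Alice
2  | Liam 
3  | Jack 
4  | Jack 
6  | Bob  
8  | Grace
9  | Hank 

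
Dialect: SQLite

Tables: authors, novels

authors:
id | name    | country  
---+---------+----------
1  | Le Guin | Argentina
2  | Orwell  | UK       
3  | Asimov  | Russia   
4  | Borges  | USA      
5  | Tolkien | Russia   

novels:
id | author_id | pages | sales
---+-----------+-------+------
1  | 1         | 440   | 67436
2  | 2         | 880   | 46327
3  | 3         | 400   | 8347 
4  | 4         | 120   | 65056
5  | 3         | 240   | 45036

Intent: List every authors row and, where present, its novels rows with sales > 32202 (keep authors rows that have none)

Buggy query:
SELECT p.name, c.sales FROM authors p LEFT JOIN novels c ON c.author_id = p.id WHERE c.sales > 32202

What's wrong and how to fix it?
Bug: Filtering c.sales in WHERE discards the NULL rows produced by LEFT JOIN, turning it into an inner join

Fix: Put 'c.sales > 32202' in the JOIN's ON clause instead of WHERE

Corrected query:
SELECT p.name, c.sales FROM authors p LEFT JOIN novels c ON c.author_id = p.id AND c.sales > 32202

Result:
name    | sales
--------+------
Le Guin | 67436
Orwell  | 46327
Asimov  | 45036
Borges  | 65056
Tolkien | NULL 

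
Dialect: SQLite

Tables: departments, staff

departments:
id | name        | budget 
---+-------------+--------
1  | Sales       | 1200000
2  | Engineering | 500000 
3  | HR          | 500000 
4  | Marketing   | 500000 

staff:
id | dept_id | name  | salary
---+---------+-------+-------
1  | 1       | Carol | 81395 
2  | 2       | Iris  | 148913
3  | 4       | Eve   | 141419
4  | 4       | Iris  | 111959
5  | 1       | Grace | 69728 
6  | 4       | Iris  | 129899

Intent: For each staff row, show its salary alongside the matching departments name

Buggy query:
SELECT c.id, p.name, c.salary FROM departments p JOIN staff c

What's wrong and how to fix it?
Bug: JOIN with no ON clause produces a cartesian product; every staff row pairs with every departments row

Fix: Add ON c.dept_id = p.id to the JOIN

Corrected query:
SELECT c.id, p.name, c.salary FROM departments p JOIN staff c ON c.dept_id = p.id

Result:
id | name        | salary
---+-------------+-------
1  | Sales       | 81395 
2  | Engineering | 148913
3  | Marketing   | 141419
4  | Marketing   | 111959
5  | Sales       | 69728 
6  | Marketing   | 129899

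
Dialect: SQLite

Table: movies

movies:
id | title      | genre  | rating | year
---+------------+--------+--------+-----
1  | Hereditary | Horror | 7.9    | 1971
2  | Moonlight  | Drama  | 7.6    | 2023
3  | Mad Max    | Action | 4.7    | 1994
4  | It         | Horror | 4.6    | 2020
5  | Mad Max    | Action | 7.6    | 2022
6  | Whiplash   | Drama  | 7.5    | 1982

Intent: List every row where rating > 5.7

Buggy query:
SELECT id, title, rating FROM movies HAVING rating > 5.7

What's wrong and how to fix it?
Bug: This is a non-aggregate query (no GROUP BY, no aggregates), so in SQLite the HAVING clause is invalid here; a row-level condition belongs in WHERE

Fix: Use WHERE for row-level filtering

Corrected query:
SELECT id, title, rating FROM movies WHERE rating > 5.7

Result:
id | title      | rating
---+------------+-------
1  | Hereditary | 7.9   
2  | Moonlight  | 7.6   
5  | Mad Max    | 7.6   
6  | Whiplash   | 7.5   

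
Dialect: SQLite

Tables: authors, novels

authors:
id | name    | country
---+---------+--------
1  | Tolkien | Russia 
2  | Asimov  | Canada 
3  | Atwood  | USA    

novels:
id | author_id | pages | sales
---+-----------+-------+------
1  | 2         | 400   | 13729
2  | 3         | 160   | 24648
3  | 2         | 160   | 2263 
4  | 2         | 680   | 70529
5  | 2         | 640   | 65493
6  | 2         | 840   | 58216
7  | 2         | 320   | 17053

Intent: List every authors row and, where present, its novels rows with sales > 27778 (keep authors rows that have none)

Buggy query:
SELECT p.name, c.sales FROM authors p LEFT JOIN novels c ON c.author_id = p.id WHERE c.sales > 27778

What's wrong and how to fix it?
Bug: Filtering c.sales in WHERE discards the NULL rows produced by LEFT JOIN, turning it into an inner join

Fix: Move the right-table condition into the ON clause so unmatched parents are kept

Corrected query:
SELECT p.name, c.sales FROM authors p LEFT JOIN novels c ON c.author_id = p.id AND c.sales > 27778

Result:
name    | sales
--------+------
Tolkien | NULL 
Asimov  | 58216
Asimov  | 65493
Asimov  | 70529
Atwood  | NULL 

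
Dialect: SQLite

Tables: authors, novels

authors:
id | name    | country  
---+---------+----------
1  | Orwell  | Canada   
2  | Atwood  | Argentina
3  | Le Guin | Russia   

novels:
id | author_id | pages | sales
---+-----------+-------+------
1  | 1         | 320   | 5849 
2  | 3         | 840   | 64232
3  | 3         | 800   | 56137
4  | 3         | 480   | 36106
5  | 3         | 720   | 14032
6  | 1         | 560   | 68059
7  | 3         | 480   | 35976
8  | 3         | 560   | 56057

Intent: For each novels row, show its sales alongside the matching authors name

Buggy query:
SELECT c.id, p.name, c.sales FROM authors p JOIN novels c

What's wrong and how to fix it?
Bug: JOIN with no ON clause produces a cartesian product; every novels row pairs with every authors row

Fix: Add ON c.author_id = p.id to the JOIN

Corrected query:
SELECT c.id, p.name, c.sales FROM authors p JOIN novels c ON c.author_id = p.id

Result:
id | name    | sales
---+---------+------
1  | Orwell  | 5849 
2  | Le Guin | 64232
3  | Le Guin | 56137
4  | Le Guin | 36106
5  | Le Guin | 14032
6  | Orwell  | 68059
7  | Le Guin | 35976
8  | Le Guin | 56057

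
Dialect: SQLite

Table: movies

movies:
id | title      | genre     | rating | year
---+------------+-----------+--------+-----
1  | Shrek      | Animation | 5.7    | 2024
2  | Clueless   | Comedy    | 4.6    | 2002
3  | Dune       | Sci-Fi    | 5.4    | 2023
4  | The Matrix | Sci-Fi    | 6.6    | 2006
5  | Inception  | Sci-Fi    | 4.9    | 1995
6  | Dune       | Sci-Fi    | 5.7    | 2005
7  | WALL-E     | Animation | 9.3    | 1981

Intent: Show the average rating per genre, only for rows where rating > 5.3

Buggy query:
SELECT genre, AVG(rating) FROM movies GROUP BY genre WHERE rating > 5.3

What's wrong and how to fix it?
Bug: WHERE cannot follow GROUP BY

Fix: Move the WHERE clause before GROUP BY

Corrected query:
SELECT genre, AVG(rating) FROM movies WHERE rating > 5.3 GROUP BY genre

Result:
genre     | AVG(rating)
----------+------------
Animation | 7.5        
Sci-Fi    | 5.9        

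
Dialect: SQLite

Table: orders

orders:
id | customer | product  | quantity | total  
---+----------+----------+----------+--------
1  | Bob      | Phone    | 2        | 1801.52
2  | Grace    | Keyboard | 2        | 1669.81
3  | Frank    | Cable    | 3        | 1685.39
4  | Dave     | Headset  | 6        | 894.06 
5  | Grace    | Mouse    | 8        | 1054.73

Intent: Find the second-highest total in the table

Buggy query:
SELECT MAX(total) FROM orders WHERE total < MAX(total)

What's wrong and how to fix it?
Bug: The inner MAX is an aggregate inside WHERE, which is not allowed

Fix: Compute the overall MAX in a subquery, then take MAX of rows below it

Corrected query:
SELECT MAX(total) FROM orders WHERE total < (SELECT MAX(total) FROM orders)

Result:
MAX(total)
----------
1685.39   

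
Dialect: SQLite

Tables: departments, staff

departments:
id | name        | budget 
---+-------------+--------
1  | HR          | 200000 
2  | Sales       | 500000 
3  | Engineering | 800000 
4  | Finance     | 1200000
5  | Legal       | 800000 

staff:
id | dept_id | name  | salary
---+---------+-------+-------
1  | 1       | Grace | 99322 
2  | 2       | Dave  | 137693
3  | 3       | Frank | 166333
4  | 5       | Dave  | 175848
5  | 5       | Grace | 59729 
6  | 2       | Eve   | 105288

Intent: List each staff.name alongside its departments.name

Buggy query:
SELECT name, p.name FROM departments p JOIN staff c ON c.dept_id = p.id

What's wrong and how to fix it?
Bug: Both tables have a 'name' column; the unqualified reference is ambiguous

Fix: Prefix ambiguous columns with the table alias

Corrected query:
SELECT c.name, p.name FROM departments p JOIN staff c ON c.dept_id = p.id

Result:
name  | name       
------+------------
Grace | HR         
Dave  | Sales      
Frank | Engineering
Dave  | Legal      
Grace | Legal      
Eve   | Sales      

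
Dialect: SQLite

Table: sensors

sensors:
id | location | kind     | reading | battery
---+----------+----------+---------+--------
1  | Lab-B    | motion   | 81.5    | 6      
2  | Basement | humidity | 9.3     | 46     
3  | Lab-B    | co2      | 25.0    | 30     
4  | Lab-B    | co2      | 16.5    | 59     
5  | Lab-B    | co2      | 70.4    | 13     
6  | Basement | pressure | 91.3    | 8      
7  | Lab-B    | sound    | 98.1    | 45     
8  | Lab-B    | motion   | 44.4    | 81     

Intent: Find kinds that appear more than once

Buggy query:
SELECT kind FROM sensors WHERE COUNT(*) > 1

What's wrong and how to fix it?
Bug: WHERE can't reference COUNT(*); aggregates are computed after WHERE

Fix: GROUP BY kind, then filter groups with HAVING COUNT(*) > 1

Corrected query:
SELECT kind FROM sensors GROUP BY kind HAVING COUNT(*) > 1

Result:
kind  
------
co2   
motion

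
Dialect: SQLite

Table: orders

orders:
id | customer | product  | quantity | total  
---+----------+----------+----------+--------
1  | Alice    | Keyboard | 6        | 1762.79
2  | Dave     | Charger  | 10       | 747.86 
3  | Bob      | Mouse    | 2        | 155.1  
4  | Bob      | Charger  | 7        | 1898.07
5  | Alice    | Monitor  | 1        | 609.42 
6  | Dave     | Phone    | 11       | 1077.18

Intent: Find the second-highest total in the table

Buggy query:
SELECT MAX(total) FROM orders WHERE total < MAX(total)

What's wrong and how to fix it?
Bug: The inner MAX is an aggregate inside WHERE, which is not allowed

Fix: Put the inner MAX in a scalar subquery

Corrected query:
SELECT MAX(total) FROM orders WHERE total < (SELECT MAX(total) FROM orders)

Result:
MAX(total)
----------
1762.79   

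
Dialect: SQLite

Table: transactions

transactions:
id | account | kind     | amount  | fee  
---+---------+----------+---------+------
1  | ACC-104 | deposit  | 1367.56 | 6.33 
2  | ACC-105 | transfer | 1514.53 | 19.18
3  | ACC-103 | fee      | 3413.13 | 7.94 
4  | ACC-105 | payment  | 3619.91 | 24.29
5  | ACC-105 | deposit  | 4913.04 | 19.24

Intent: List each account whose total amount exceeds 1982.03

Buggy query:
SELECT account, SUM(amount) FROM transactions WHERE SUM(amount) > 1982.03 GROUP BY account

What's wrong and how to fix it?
Bug: SUM(amount) is an aggregate, but WHERE filters rows before aggregation

Fix: Move the aggregate condition to a HAVING clause

Corrected query:
SELECT account, SUM(amount) FROM transactions GROUP BY account HAVING SUM(amount) > 1982.03

Result:
account | SUM(amount)
--------+------------
ACC-103 | 3413.13    
ACC-105 | 10047.48   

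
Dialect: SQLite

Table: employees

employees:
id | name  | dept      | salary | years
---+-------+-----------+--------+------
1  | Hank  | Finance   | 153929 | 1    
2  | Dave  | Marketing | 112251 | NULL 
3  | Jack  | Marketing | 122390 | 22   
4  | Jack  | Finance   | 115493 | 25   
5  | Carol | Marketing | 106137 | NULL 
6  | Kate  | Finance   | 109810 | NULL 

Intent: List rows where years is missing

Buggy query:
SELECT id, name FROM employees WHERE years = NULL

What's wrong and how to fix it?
Bug: '= NULL' is always unknown in SQL three-valued logic, so no rows match

Fix: Use IS NULL to test for NULL

Corrected query:
SELECT id, name FROM employees WHERE years IS NULL

Result:
id | name 
---+------
2  | Dave 
5  | Carol
6  | Kate 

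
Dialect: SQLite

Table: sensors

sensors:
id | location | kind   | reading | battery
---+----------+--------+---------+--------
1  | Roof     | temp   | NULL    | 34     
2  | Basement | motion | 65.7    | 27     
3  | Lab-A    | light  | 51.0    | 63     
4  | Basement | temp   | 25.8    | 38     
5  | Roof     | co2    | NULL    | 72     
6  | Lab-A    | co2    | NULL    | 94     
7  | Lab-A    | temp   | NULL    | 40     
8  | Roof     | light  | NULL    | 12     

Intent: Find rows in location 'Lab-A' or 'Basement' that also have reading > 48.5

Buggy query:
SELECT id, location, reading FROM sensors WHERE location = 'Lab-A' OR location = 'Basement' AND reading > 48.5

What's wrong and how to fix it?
Bug: AND binds tighter than OR, so this parses as location = 'Lab-A' OR (location = 'Basement' AND reading > 48.5)

Fix: Group the OR with parentheses (or use IN), then AND the threshold

Corrected query:
SELECT id, location, reading FROM sensors WHERE (location = 'Lab-A' OR location = 'Basement') AND reading > 48.5

Result:
id | location | reading
---+----------+--------
2  | Basement | 65.7   
3  | Lab-A    | 51     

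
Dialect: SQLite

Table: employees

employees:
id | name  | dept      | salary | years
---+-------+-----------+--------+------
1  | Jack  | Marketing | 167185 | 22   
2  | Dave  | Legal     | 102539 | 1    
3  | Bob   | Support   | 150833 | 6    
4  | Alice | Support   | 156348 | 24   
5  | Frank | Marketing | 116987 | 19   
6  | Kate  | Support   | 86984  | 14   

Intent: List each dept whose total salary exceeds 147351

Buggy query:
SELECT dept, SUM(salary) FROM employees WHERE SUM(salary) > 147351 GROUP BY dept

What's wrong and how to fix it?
Bug: WHERE runs before GROUP BY, so aggregates aren't available there

Fix: Move the aggregate condition to a HAVING clause

Corrected query:
SELECT dept, SUM(salary) FROM employees GROUP BY dept HAVING SUM(salary) > 147351

Result:
dept      | SUM(salary)
----------+------------
Marketing | 284172     
Support   | 394165     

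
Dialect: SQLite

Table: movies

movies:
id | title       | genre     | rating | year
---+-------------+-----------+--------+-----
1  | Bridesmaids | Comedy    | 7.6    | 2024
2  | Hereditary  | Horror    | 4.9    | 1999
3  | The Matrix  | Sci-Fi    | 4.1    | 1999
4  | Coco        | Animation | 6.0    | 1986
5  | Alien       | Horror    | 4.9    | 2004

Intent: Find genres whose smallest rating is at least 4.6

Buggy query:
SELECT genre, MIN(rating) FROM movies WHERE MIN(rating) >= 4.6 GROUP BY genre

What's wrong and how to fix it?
Bug: MIN() in WHERE is a misuse of aggregate

Fix: Replace WHERE with HAVING after the GROUP BY

Corrected query:
SELECT genre, MIN(rating) FROM movies GROUP BY genre HAVING MIN(rating) >= 4.6

Result:
genre     | MIN(rating)
----------+------------
Animation | 6          
Comedy    | 7.6        
Horror    | 4.9        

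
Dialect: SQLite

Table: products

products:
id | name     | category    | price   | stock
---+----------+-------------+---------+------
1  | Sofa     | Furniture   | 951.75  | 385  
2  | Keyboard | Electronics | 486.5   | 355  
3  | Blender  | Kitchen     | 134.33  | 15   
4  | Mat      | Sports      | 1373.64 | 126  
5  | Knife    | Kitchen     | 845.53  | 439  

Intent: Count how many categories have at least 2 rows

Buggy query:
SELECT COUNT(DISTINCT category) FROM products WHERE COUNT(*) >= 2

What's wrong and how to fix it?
Bug: COUNT(*) cannot appear in WHERE; the per-group count doesn't exist yet

Fix: Use a subquery that GROUPs and filters with HAVING, then count its rows

Corrected query:
SELECT COUNT(*) FROM (SELECT category FROM products GROUP BY category HAVING COUNT(*) >= 2)

Result:
COUNT(*)
--------
1       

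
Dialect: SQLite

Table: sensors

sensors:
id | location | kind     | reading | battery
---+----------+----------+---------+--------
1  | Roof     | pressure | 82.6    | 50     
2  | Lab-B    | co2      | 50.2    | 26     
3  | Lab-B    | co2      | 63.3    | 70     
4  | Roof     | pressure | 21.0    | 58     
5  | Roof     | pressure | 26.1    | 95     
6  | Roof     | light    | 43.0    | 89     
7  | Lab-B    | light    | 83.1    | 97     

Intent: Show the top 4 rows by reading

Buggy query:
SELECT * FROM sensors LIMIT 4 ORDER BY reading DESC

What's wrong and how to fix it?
Bug: LIMIT must come after ORDER BY

Fix: Sort with ORDER BY, then apply LIMIT

Corrected query:
SELECT * FROM sensors ORDER BY reading DESC LIMIT 4

Result:
id | location | kind     | reading | battery
---+----------+----------+---------+--------
7  | Lab-B    | light    | 83.1    | 97     
1  | Roof     | pressure | 82.6    | 50     
3  | Lab-B    | co2      | 63.3    | 70     
2  | Lab-B    | co2      | 50.2    | 26     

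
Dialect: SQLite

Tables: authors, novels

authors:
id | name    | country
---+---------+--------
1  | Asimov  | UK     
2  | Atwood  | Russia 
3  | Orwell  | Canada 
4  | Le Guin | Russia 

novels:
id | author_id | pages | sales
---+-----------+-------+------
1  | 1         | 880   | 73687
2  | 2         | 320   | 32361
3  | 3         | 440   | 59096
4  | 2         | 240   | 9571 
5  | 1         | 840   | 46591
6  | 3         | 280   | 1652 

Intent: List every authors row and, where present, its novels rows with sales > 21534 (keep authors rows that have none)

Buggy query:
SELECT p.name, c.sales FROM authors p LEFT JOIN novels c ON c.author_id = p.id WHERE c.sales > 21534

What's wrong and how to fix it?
Bug: A WHERE condition on the right-hand table after LEFT JOIN drops unmatched parents

Fix: Move the right-table condition into the ON clause so unmatched parents are kept

Corrected query:
SELECT p.name, c.sales FROM authors p LEFT JOIN novels c ON c.author_id = p.id AND c.sales > 21534

Result:
name    | sales
--------+------
Asimov  | 46591
Asimov  | 73687
Atwood  | 32361
Orwell  | 59096
Le Guin | NULL 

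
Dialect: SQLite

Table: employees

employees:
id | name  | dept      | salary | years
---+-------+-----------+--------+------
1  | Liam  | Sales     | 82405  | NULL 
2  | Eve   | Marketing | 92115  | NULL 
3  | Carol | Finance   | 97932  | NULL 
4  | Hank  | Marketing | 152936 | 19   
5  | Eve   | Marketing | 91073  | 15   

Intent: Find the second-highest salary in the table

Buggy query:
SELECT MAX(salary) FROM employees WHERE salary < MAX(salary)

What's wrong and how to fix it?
Bug: The inner MAX is an aggregate inside WHERE, which is not allowed

Fix: Compute the overall MAX in a subquery, then take MAX of rows below it

Corrected query:
SELECT MAX(salary) FROM employees WHERE salary < (SELECT MAX(salary) FROM employees)

Result:
MAX(salary)
-----------
97932      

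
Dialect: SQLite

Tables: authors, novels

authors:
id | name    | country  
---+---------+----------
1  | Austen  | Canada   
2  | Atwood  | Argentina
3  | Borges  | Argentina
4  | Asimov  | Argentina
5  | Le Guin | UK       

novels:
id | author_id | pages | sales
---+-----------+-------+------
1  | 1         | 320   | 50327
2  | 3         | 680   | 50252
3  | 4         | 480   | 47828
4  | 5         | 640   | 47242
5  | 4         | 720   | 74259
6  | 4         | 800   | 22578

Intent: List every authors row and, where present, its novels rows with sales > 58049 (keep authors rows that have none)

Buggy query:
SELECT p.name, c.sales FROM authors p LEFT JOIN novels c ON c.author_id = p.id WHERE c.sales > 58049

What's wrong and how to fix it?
Bug: Filtering c.sales in WHERE discards the NULL rows produced by LEFT JOIN, turning it into an inner join

Fix: Put 'c.sales > 58049' in the JOIN's ON clause instead of WHERE

Corrected query:
SELECT p.name, c.sales FROM authors p LEFT JOIN novels c ON c.author_id = p.id AND c.sales > 58049

Result:
name    | sales
--------+------
Austen  | NULL 
Atwood  | NULL 
Borges  | NULL 
Asimov  | 74259
Le Guin | NULL 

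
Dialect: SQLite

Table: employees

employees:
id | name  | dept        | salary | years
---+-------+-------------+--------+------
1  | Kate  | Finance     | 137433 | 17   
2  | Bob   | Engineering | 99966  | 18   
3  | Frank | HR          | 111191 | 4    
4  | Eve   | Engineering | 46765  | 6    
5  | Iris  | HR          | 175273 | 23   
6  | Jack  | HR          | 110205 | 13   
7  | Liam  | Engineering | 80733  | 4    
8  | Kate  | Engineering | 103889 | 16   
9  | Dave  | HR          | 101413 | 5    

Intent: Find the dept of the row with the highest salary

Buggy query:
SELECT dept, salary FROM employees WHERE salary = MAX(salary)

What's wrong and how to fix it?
Bug: MAX(salary) is an aggregate and cannot be used directly in WHERE

Fix: Use a subquery: WHERE salary = (SELECT MAX(salary) FROM employees)

Corrected query:
SELECT dept, salary FROM employees WHERE salary = (SELECT MAX(salary) FROM employees)

Result:
dept | salary
-----+-------
HR   | 175273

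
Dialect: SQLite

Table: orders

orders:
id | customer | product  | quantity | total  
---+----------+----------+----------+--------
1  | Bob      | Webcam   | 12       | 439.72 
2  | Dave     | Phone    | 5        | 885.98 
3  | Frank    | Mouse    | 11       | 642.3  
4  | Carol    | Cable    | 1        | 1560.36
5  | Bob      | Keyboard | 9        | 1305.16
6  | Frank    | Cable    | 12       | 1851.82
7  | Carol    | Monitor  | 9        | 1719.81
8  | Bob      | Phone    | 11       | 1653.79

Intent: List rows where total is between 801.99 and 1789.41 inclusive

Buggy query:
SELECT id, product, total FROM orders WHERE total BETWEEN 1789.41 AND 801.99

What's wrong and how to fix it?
Bug: The bounds are reversed; BETWEEN a AND b requires a <= b to match anything

Fix: Swap the bounds so the smaller value comes first

Corrected query:
SELECT id, product, total FROM orders WHERE total BETWEEN 801.99 AND 1789.41

Result:
id | product  | total  
---+----------+--------
2  | Phone    | 885.98 
4  | Cable    | 1560.36
5  | Keyboard | 1305.16
7  | Monitor  | 1719.81
8  | Phone    | 1653.79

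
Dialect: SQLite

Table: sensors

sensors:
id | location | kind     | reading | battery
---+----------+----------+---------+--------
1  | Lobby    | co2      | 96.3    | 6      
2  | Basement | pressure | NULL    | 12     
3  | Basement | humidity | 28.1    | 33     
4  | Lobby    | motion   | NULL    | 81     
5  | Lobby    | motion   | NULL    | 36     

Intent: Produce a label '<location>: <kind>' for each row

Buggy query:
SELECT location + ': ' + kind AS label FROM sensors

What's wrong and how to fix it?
Bug: '+' is numeric addition; on text columns SQLite converts them to 0 instead of concatenating

Fix: Use the || operator for string concatenation

Corrected query:
SELECT location || ': ' || kind AS label FROM sensors

Result:
label             
------------------
Lobby: co2        
Basement: pressure
Basement: humidity
Lobby: motion     
Lobby: motion     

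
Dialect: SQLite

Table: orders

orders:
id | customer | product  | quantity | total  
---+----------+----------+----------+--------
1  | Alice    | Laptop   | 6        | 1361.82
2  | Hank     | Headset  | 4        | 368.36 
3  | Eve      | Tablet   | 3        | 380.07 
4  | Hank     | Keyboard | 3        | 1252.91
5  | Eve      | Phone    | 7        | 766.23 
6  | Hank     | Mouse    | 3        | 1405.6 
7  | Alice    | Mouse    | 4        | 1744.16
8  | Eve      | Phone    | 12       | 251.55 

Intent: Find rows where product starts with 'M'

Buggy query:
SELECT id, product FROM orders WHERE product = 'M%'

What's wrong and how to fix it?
Bug: Wildcards only work with LIKE; '=' treats '%' as a literal character

Fix: Replace '=' with LIKE so 'M%' is treated as a pattern

Corrected query:
SELECT id, product FROM orders WHERE product LIKE 'M%'

Result:
id | product
---+--------
6  | Mouse  
7  | Mouse  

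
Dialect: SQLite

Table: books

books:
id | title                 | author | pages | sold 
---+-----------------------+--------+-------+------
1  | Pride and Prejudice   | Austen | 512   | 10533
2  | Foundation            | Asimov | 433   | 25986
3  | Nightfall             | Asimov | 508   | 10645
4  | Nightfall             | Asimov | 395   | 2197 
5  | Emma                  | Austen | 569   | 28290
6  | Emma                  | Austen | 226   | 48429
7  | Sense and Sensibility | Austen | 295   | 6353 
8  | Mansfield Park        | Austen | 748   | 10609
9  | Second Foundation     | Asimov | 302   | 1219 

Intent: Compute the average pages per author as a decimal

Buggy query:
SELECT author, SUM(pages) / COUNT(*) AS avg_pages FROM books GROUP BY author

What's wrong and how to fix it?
Bug: Both operands are integers, so '/' performs integer division and truncates

Fix: Cast one side to REAL so the division keeps the fractional part

Corrected query:
SELECT author, SUM(pages) * 1.0 / COUNT(*) AS avg_pages FROM books GROUP BY author

Result:
author | avg_pages
-------+----------
Asimov | 409.5    
Austen | 470      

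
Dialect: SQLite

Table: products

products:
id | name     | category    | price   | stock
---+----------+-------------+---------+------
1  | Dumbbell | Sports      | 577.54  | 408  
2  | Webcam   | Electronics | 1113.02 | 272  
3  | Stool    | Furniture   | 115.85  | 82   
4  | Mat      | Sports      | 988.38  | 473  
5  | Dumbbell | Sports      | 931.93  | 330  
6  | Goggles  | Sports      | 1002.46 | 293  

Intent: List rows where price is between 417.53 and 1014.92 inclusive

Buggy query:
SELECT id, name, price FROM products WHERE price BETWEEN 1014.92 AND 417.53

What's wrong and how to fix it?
Bug: BETWEEN expects the lower bound first; with 1014.92 AND 417.53 the range is empty

Fix: Write BETWEEN 417.53 AND 1014.92

Corrected query:
SELECT id, name, price FROM products WHERE price BETWEEN 417.53 AND 1014.92

Result:
id | name     | price  
---+----------+--------
1  | Dumbbell | 577.54 
4  | Mat      | 988.38 
5  | Dumbbell | 931.93 
6  | Goggles  | 1002.46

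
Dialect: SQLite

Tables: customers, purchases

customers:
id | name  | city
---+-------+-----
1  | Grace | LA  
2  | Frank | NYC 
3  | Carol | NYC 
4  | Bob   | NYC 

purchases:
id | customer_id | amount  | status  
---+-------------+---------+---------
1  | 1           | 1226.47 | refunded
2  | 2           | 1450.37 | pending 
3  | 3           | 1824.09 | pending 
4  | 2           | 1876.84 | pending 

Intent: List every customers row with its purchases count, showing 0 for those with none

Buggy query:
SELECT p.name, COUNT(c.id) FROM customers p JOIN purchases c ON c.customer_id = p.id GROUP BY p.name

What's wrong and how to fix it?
Bug: An inner join excludes parents with zero children

Fix: Use LEFT JOIN so parents without children still appear (COUNT(c.id) gives 0)

Corrected query:
SELECT p.name, COUNT(c.id) FROM customers p LEFT JOIN purchases c ON c.customer_id = p.id GROUP BY p.name

Result:
name  | COUNT(c.id)
------+------------
Bob   | 0          
Carol | 1          
Frank | 2          
Grace | 1          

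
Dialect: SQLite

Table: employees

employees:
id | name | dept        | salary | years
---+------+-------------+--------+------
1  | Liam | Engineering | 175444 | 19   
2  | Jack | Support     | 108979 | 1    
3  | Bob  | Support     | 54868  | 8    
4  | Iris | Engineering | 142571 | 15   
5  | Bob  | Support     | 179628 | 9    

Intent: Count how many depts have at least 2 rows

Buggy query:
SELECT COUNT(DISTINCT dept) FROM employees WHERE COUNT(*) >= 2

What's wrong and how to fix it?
Bug: COUNT(*) cannot appear in WHERE; the per-group count doesn't exist yet

Fix: Use a subquery that GROUPs and filters with HAVING, then count its rows

Corrected query:
SELECT COUNT(*) FROM (SELECT dept FROM employees GROUP BY dept HAVING COUNT(*) >= 2)

Result:
COUNT(*)
--------
2       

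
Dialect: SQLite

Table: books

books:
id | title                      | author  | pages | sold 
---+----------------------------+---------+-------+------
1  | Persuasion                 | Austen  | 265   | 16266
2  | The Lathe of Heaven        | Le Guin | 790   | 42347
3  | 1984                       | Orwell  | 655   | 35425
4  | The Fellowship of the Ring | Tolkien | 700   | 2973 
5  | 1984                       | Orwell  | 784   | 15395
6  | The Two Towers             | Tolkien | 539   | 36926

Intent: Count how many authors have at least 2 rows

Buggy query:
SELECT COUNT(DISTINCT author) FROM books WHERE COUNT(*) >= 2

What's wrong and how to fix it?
Bug: WHERE filters individual rows, not groups, so a group-level COUNT is invalid there

Fix: Use a subquery that GROUPs and filters with HAVING, then count its rows

Corrected query:
SELECT COUNT(*) FROM (SELECT author FROM books GROUP BY author HAVING COUNT(*) >= 2)

Result:
COUNT(*)
--------
2       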